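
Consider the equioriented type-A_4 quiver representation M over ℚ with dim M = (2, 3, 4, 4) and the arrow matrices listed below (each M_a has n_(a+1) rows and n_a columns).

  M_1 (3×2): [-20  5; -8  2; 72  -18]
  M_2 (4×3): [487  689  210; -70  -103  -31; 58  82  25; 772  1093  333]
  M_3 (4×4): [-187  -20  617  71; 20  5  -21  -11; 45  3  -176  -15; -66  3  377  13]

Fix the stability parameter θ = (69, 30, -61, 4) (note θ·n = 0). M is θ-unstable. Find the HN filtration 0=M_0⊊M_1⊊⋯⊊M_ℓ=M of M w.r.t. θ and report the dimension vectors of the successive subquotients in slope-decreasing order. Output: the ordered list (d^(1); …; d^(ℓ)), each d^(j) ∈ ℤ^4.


Via rank(M_{q-1}∘⋯∘M_p): M ≅ I[1,1], I[1,4], I[2,4]^2, I[3,4].
μ_θ-semistable layers: μ^(1)=69; μ^(2)=21/2; μ^(3)=4; μ^(4)=-31/2; μ^(5)=-61

((1, 0, 0, 0); (1, 1, 1, 1); (0, 0, 0, 3); (0, 2, 2, 0); (0, 0, 1, 0))


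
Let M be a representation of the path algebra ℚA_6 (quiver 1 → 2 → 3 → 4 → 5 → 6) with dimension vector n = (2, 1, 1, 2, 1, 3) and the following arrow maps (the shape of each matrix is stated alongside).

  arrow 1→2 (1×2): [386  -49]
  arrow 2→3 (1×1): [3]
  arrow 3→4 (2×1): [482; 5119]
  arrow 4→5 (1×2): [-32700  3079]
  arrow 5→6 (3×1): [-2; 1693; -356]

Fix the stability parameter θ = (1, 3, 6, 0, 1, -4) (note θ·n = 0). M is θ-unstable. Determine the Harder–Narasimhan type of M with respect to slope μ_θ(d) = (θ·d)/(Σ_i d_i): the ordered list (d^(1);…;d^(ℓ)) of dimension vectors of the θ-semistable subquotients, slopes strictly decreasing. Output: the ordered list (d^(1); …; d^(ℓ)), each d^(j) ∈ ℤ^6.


Barcode: M ≅ I[1,1], I[1,6], I[4,4], I[6,6]^2. HN layers by μ_θ (4 steps, strictly decreasing):
  μ^(1)=6/5; μ^(2)=1; μ^(3)=0; μ^(4)=-4

((0, 1, 1, 1, 1, 1); (2, 0, 0, 0, 0, 0); (0, 0, 0, 1, 0, 0); (0, 0, 0, 0, 0, 2))


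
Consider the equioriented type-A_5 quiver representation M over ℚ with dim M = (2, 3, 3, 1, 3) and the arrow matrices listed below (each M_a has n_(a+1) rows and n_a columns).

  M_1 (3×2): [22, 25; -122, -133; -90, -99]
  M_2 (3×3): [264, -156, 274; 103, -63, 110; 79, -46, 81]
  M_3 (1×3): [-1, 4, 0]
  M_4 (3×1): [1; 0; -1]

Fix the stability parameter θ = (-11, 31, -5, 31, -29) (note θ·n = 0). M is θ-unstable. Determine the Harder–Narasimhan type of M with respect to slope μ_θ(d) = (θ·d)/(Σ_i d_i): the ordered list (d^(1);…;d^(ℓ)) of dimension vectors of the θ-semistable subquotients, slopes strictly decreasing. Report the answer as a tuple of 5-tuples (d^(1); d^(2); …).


Interval decomposition of M: I[1,3], I[1,5], I[2,3], I[5,5]^2.
HN type (ℓ=4): μ^(1)=13; μ^(2)=7; μ^(3)=-11; μ^(4)=-29

((0, 2, 2, 0, 0); (0, 1, 1, 1, 1); (2, 0, 0, 0, 0); (0, 0, 0, 0, 2))


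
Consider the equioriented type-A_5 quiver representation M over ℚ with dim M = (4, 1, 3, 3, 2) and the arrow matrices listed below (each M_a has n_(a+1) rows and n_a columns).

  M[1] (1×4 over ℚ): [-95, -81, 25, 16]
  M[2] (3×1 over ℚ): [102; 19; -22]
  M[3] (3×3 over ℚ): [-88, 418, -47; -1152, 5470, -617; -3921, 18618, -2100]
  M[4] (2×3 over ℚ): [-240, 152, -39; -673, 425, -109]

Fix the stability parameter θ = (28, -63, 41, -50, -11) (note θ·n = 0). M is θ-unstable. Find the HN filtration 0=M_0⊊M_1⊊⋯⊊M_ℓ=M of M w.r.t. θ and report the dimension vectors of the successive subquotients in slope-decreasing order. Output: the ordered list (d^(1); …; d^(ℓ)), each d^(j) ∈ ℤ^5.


Interval decomposition of M: I[1,1]^3, I[1,3], I[3,5]^2, I[4,4].
HN type (ℓ=5): μ^(1)=41; μ^(2)=28; μ^(3)=-20/3; μ^(4)=-35/2; μ^(5)=-50

((0, 0, 1, 0, 0); (3, 0, 0, 0, 0); (0, 0, 2, 2, 2); (1, 1, 0, 0, 0); (0, 0, 0, 1, 0))


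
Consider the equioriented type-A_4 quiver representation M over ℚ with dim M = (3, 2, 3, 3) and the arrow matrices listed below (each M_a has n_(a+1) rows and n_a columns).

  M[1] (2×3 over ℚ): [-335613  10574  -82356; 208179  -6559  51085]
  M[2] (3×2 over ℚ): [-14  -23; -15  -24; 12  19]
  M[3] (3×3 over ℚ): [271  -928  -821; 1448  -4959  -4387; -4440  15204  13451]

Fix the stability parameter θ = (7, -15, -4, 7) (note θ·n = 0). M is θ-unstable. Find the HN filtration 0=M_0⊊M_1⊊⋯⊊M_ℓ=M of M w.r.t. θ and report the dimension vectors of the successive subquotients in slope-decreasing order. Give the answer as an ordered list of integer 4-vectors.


Interval decomposition of M: I[1,1], I[1,4]^2, I[3,4].
HN type (ℓ=2): μ^(1)=7; μ^(2)=-4

((1, 0, 0, 3); (2, 2, 3, 0))


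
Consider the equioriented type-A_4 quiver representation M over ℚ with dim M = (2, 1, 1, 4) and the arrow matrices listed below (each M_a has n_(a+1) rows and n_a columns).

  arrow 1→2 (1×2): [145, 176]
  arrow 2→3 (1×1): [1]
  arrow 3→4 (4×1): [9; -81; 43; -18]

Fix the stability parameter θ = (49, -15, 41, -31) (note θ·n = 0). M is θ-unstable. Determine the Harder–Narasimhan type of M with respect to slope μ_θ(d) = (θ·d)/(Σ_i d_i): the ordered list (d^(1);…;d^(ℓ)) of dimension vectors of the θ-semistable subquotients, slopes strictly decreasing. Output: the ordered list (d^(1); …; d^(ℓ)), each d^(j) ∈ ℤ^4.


Interval decomposition of M: I[1,1], I[1,4], I[4,4]^3.
HN type (ℓ=3): μ^(1)=49; μ^(2)=11; μ^(3)=-31

((1, 0, 0, 0); (1, 1, 1, 1); (0, 0, 0, 3))


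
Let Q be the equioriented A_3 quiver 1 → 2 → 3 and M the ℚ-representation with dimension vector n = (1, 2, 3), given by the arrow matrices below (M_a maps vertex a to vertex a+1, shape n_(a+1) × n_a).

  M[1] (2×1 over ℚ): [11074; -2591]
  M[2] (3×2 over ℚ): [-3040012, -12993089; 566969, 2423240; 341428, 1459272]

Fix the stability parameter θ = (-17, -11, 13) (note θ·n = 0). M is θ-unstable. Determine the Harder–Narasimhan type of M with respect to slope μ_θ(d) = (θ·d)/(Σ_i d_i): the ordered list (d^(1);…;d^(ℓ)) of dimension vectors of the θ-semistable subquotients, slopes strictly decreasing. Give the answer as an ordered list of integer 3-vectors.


Via rank(M_{q-1}∘⋯∘M_p): M ≅ I[1,3], I[2,3], I[3,3].
μ_θ-semistable layers: μ^(1)=13; μ^(2)=-11; μ^(3)=-17

((0, 0, 3); (0, 2, 0); (1, 0, 0))


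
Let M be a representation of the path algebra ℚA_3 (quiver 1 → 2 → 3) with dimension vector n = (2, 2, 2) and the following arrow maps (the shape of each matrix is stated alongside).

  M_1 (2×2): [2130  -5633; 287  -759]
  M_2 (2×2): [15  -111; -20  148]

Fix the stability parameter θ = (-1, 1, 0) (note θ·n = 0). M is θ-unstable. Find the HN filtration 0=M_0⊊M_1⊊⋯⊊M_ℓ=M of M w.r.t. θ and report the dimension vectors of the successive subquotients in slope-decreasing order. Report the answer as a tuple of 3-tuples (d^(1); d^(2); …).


Via rank(M_{q-1}∘⋯∘M_p): M ≅ I[1,2], I[1,3], I[3,3].
μ_θ-semistable layers: μ^(1)=1; μ^(2)=1/2; μ^(3)=0; μ^(4)=-1

((0, 1, 0); (0, 1, 1); (0, 0, 1); (2, 0, 0))


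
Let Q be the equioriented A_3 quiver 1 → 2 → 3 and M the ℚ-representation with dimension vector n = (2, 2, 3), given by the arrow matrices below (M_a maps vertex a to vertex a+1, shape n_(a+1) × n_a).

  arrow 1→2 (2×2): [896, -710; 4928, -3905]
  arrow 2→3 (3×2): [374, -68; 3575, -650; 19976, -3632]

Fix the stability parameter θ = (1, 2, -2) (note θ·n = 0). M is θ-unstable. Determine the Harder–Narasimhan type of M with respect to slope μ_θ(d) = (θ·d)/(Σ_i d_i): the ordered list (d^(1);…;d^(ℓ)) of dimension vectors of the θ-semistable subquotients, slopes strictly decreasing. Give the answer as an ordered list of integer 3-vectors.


Barcode: M ≅ I[1,1], I[1,2], I[2,3], I[3,3]^2. HN layers by μ_θ (4 steps, strictly decreasing):
  μ^(1)=2; μ^(2)=1; μ^(3)=0; μ^(4)=-2

((0, 1, 0); (2, 0, 0); (0, 1, 1); (0, 0, 2))


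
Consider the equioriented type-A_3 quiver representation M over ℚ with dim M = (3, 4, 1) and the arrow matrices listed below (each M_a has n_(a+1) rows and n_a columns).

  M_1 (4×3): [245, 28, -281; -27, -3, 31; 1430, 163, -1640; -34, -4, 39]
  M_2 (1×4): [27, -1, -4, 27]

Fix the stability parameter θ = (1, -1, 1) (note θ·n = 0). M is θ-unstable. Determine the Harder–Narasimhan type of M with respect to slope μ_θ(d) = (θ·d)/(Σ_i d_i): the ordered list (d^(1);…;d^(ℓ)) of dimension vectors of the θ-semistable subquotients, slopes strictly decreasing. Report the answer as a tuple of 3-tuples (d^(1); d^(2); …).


Via rank(M_{q-1}∘⋯∘M_p): M ≅ I[1,2]^2, I[1,3], I[2,2].
μ_θ-semistable layers: μ^(1)=1; μ^(2)=0; μ^(3)=-1

((0, 0, 1); (3, 3, 0); (0, 1, 0))


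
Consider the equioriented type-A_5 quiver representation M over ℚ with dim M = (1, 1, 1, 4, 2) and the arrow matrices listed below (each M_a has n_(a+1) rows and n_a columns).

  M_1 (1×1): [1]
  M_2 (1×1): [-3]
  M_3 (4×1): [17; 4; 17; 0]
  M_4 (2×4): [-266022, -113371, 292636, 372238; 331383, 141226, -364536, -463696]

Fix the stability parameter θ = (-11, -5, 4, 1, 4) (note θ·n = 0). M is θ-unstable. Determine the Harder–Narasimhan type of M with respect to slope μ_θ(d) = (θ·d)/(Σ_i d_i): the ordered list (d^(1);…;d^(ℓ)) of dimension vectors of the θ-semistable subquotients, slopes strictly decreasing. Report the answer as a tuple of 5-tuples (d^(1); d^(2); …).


Interval decomposition of M: I[1,5], I[4,4]^2, I[4,5].
HN type (ℓ=5): μ^(1)=4; μ^(2)=5/2; μ^(3)=1; μ^(4)=-5; μ^(5)=-11

((0, 0, 0, 0, 2); (0, 0, 1, 1, 0); (0, 0, 0, 3, 0); (0, 1, 0, 0, 0); (1, 0, 0, 0, 0))


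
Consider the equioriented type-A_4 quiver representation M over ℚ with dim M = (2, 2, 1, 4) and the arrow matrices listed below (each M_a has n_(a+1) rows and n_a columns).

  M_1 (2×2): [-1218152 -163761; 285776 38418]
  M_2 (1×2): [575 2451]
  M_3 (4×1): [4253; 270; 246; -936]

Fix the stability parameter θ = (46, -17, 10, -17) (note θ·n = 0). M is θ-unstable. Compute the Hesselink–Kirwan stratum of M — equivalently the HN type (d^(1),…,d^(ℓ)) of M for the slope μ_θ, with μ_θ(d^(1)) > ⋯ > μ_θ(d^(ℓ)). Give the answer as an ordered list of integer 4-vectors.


Interval decomposition of M: I[1,1], I[1,4], I[2,2], I[4,4]^3.
HN type (ℓ=3): μ^(1)=46; μ^(2)=11/2; μ^(3)=-17

((1, 0, 0, 0); (1, 1, 1, 1); (0, 1, 0, 3))


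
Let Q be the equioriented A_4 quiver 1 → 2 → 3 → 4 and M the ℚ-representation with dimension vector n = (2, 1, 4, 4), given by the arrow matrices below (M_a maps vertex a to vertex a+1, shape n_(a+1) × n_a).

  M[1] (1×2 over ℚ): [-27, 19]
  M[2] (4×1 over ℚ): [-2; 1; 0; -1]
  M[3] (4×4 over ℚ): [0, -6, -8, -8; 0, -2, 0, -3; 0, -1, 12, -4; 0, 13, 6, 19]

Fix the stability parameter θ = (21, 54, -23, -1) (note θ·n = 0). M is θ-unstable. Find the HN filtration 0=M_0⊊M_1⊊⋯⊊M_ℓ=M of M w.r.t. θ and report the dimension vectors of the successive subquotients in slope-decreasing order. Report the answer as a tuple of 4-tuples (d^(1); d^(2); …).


Interval decomposition of M: I[1,1], I[1,4], I[3,3], I[3,4]^2, I[4,4].
HN type (ℓ=4): μ^(1)=21; μ^(2)=51/4; μ^(3)=-1; μ^(4)=-23

((1, 0, 0, 0); (1, 1, 1, 1); (0, 0, 0, 3); (0, 0, 3, 0))


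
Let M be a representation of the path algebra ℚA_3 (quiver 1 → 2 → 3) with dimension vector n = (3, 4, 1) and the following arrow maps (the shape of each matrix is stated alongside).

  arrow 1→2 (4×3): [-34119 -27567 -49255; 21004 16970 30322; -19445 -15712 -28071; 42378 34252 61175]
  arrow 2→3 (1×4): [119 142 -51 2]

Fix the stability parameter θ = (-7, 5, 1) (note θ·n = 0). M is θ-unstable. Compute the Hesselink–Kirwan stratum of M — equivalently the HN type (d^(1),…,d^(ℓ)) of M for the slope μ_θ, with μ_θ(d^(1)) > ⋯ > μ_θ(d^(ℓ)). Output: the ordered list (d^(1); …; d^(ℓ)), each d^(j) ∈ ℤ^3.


Barcode: M ≅ I[1,2]^2, I[1,3], I[2,2]. HN layers by μ_θ (3 steps, strictly decreasing):
  μ^(1)=5; μ^(2)=3; μ^(3)=-7

((0, 3, 0); (0, 1, 1); (3, 0, 0))


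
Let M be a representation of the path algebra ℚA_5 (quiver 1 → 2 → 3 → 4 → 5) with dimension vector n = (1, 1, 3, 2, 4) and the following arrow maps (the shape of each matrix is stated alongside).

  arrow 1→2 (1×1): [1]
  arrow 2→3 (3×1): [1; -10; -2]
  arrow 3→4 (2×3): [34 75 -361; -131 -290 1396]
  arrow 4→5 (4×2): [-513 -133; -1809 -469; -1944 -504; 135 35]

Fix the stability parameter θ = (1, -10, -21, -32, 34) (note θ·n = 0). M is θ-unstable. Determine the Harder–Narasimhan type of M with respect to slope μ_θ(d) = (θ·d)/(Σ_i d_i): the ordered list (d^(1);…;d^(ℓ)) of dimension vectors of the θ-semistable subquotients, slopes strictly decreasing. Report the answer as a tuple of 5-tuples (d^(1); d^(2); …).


Interval decomposition of M: I[1,5], I[3,3], I[3,4], I[5,5]^3.
HN type (ℓ=4): μ^(1)=34; μ^(2)=-31/2; μ^(3)=-21; μ^(4)=-53/2

((0, 0, 0, 0, 4); (1, 1, 1, 1, 0); (0, 0, 1, 0, 0); (0, 0, 1, 1, 0))


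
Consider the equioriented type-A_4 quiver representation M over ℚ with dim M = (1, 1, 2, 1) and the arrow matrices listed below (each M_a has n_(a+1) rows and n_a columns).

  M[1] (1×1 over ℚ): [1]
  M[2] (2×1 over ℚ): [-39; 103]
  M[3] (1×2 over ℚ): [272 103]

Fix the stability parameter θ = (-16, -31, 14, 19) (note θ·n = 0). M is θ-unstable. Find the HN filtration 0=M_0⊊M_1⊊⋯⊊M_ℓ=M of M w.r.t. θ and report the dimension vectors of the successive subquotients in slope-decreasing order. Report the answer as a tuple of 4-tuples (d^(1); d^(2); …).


Via rank(M_{q-1}∘⋯∘M_p): M ≅ I[1,4], I[3,3].
μ_θ-semistable layers: μ^(1)=19; μ^(2)=14; μ^(3)=-47/2

((0, 0, 0, 1); (0, 0, 2, 0); (1, 1, 0, 0))


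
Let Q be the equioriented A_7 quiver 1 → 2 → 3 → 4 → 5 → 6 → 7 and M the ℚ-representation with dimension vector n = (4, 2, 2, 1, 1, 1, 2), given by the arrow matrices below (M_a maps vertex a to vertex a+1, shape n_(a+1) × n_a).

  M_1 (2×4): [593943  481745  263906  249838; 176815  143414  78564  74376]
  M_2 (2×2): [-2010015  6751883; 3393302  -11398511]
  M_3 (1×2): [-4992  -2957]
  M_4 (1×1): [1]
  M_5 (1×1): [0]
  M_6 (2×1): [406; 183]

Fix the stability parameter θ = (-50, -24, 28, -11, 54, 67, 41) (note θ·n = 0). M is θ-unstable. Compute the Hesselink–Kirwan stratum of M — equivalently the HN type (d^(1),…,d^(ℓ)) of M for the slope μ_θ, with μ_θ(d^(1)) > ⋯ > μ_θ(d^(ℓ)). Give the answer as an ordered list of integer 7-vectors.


Via rank(M_{q-1}∘⋯∘M_p): M ≅ I[1,1]^2, I[1,3], I[1,5], I[6,7], I[7,7].
μ_θ-semistable layers: μ^(1)=54; μ^(2)=41; μ^(3)=28; μ^(4)=17/2; μ^(5)=-24; μ^(6)=-50

((0, 0, 0, 0, 1, 1, 1); (0, 0, 0, 0, 0, 0, 1); (0, 0, 1, 0, 0, 0, 0); (0, 0, 1, 1, 0, 0, 0); (0, 2, 0, 0, 0, 0, 0); (4, 0, 0, 0, 0, 0, 0))


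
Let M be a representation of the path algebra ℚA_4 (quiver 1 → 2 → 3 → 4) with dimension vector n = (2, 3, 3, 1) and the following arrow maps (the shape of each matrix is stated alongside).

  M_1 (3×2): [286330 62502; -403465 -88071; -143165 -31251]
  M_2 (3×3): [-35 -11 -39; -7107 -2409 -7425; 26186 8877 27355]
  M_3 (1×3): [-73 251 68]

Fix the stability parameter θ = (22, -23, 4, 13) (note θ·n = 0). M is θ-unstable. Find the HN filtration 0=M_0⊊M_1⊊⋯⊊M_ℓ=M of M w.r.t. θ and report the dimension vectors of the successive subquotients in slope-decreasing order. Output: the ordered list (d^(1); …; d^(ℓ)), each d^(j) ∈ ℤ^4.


Interval decomposition of M: I[1,1], I[1,2], I[2,3], I[2,4], I[3,3].
HN type (ℓ=5): μ^(1)=22; μ^(2)=13; μ^(3)=4; μ^(4)=-1/2; μ^(5)=-23

((1, 0, 0, 0); (0, 0, 0, 1); (0, 0, 3, 0); (1, 1, 0, 0); (0, 2, 0, 0))


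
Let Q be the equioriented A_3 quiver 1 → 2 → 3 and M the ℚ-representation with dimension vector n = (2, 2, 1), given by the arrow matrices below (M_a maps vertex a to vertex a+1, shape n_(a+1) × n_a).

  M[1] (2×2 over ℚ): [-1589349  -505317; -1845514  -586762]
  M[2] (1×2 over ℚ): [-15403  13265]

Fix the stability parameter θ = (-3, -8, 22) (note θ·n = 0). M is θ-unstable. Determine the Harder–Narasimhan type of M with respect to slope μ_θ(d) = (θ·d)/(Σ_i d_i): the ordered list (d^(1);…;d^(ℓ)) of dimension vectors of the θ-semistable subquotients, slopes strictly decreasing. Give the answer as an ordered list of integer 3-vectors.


Interval decomposition of M: I[1,1], I[1,3], I[2,2].
HN type (ℓ=4): μ^(1)=22; μ^(2)=-3; μ^(3)=-11/2; μ^(4)=-8

((0, 0, 1); (1, 0, 0); (1, 1, 0); (0, 1, 0))


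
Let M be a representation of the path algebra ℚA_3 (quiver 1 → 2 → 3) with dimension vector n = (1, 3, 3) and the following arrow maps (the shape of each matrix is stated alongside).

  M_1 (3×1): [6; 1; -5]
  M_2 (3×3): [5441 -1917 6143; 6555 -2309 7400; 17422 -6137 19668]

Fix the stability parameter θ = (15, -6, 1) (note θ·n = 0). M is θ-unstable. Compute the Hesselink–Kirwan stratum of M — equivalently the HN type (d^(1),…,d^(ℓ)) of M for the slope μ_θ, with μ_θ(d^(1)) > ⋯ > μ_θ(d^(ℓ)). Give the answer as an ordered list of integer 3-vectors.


Barcode: M ≅ I[1,3], I[2,3]^2. HN layers by μ_θ (3 steps, strictly decreasing):
  μ^(1)=10/3; μ^(2)=1; μ^(3)=-6

((1, 1, 1); (0, 0, 2); (0, 2, 0))


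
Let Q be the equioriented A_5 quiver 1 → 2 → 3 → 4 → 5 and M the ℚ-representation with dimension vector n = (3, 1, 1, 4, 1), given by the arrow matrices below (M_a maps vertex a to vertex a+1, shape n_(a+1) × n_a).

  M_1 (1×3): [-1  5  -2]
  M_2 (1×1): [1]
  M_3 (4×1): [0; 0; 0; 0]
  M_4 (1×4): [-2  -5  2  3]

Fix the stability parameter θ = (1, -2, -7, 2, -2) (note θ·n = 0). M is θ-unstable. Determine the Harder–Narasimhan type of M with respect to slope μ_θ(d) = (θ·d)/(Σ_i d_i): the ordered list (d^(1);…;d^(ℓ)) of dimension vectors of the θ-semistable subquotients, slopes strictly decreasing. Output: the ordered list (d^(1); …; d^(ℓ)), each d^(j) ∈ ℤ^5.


Barcode: M ≅ I[1,1]^2, I[1,3], I[4,4]^3, I[4,5]. HN layers by μ_θ (4 steps, strictly decreasing):
  μ^(1)=2; μ^(2)=1; μ^(3)=0; μ^(4)=-8/3

((0, 0, 0, 3, 0); (2, 0, 0, 0, 0); (0, 0, 0, 1, 1); (1, 1, 1, 0, 0))


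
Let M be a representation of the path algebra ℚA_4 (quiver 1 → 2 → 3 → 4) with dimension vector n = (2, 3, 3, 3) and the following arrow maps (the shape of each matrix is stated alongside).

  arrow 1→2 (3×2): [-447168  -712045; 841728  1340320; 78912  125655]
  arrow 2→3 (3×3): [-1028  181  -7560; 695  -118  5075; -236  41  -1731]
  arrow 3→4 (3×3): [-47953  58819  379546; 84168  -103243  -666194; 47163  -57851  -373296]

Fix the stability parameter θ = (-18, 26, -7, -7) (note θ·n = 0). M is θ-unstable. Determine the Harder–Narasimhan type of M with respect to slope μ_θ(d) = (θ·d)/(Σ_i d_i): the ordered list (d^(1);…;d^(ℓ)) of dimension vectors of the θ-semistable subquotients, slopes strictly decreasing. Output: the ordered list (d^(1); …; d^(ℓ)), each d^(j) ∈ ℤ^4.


Via rank(M_{q-1}∘⋯∘M_p): M ≅ I[1,1], I[1,4], I[2,4]^2.
μ_θ-semistable layers: μ^(1)=4; μ^(2)=-18

((0, 3, 3, 3); (2, 0, 0, 0))


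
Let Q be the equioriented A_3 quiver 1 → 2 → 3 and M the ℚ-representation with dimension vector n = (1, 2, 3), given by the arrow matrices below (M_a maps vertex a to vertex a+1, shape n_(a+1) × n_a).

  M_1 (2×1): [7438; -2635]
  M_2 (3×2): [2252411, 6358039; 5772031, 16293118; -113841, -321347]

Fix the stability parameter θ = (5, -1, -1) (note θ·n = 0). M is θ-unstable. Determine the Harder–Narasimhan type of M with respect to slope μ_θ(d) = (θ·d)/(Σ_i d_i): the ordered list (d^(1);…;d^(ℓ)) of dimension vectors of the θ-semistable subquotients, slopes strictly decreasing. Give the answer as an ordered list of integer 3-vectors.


Interval decomposition of M: I[1,3], I[2,3], I[3,3].
HN type (ℓ=2): μ^(1)=1; μ^(2)=-1

((1, 1, 1); (0, 1, 2))


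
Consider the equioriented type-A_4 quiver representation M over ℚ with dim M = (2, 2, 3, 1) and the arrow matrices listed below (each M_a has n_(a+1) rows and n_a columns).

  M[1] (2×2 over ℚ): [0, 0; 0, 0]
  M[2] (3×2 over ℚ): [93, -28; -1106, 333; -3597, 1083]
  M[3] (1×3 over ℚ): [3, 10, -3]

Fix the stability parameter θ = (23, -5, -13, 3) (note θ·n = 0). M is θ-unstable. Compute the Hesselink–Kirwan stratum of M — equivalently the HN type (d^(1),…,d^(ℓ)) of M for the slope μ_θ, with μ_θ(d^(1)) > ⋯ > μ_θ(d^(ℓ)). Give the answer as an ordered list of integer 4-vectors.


Via rank(M_{q-1}∘⋯∘M_p): M ≅ I[1,1]^2, I[2,3], I[2,4], I[3,3].
μ_θ-semistable layers: μ^(1)=23; μ^(2)=3; μ^(3)=-9; μ^(4)=-13

((2, 0, 0, 0); (0, 0, 0, 1); (0, 2, 2, 0); (0, 0, 1, 0))


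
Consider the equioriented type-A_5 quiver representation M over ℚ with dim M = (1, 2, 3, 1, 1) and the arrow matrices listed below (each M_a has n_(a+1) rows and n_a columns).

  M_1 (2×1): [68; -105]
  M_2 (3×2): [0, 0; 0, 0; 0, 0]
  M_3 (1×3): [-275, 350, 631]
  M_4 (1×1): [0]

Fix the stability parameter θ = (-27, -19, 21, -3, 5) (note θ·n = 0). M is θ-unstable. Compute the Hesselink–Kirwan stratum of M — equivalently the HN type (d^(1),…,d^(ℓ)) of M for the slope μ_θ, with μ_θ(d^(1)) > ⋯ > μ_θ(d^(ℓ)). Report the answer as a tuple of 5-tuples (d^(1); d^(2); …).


Barcode: M ≅ I[1,2], I[2,2], I[3,3]^2, I[3,4], I[5,5]. HN layers by μ_θ (5 steps, strictly decreasing):
  μ^(1)=21; μ^(2)=9; μ^(3)=5; μ^(4)=-19; μ^(5)=-27

((0, 0, 2, 0, 0); (0, 0, 1, 1, 0); (0, 0, 0, 0, 1); (0, 2, 0, 0, 0); (1, 0, 0, 0, 0))


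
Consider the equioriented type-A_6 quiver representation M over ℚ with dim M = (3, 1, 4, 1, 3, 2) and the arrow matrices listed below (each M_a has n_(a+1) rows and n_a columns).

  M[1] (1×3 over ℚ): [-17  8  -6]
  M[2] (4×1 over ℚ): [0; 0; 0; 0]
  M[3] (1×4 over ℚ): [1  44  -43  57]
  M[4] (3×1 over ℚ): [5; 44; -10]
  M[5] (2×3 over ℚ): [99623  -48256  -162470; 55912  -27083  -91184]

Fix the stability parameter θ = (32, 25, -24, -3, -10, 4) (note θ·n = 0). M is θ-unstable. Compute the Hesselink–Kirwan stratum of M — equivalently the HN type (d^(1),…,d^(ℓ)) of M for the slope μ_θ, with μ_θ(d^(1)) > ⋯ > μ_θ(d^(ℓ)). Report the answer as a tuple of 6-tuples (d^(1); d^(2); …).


Interval decomposition of M: I[1,1]^2, I[1,2], I[3,3]^3, I[3,6], I[5,5], I[5,6].
HN type (ℓ=6): μ^(1)=32; μ^(2)=57/2; μ^(3)=4; μ^(4)=-13/2; μ^(5)=-10; μ^(6)=-24

((2, 0, 0, 0, 0, 0); (1, 1, 0, 0, 0, 0); (0, 0, 0, 0, 0, 2); (0, 0, 0, 1, 1, 0); (0, 0, 0, 0, 2, 0); (0, 0, 4, 0, 0, 0))


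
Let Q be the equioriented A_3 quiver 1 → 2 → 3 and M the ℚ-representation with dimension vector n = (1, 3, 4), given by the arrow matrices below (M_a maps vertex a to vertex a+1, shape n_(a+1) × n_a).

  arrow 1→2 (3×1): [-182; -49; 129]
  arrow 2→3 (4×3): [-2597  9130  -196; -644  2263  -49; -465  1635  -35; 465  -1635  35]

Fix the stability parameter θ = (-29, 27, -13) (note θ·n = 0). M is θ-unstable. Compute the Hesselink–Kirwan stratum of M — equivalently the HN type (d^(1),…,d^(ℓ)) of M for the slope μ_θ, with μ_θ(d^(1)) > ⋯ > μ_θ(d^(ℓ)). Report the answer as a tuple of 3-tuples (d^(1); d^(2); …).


Via rank(M_{q-1}∘⋯∘M_p): M ≅ I[1,2], I[2,3]^2, I[3,3]^2.
μ_θ-semistable layers: μ^(1)=27; μ^(2)=7; μ^(3)=-13; μ^(4)=-29

((0, 1, 0); (0, 2, 2); (0, 0, 2); (1, 0, 0))


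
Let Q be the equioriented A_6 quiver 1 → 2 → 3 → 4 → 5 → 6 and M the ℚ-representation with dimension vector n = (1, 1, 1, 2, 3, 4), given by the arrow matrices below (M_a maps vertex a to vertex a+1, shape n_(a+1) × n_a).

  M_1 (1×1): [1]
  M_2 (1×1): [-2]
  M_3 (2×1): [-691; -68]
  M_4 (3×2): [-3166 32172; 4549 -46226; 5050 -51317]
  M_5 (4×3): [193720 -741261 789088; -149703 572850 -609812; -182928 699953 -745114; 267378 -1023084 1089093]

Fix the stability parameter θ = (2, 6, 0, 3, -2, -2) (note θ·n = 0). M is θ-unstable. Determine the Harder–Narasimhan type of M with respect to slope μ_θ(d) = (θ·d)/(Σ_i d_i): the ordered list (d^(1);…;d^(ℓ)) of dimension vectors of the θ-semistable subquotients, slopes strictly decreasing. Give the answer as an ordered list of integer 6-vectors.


Interval decomposition of M: I[1,6], I[4,6], I[5,6], I[6,6].
HN type (ℓ=3): μ^(1)=7/6; μ^(2)=-1/3; μ^(3)=-2

((1, 1, 1, 1, 1, 1); (0, 0, 0, 1, 1, 1); (0, 0, 0, 0, 1, 2))


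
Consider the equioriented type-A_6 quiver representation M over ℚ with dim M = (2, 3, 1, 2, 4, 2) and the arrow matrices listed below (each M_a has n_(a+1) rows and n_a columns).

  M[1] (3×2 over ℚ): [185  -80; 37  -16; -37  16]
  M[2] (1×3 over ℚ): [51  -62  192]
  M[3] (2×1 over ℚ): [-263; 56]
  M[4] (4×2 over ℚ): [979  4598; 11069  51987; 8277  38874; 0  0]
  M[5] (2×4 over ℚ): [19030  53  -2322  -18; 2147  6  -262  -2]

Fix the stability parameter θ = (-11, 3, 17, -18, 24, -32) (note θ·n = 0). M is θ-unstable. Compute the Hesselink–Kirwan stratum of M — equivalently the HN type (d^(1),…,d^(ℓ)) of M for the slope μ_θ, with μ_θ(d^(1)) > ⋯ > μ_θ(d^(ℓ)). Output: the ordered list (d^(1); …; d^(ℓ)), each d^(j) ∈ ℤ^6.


Via rank(M_{q-1}∘⋯∘M_p): M ≅ I[1,1], I[1,6], I[2,2]^2, I[4,6], I[5,5]^2.
μ_θ-semistable layers: μ^(1)=24; μ^(2)=3; μ^(3)=-6/5; μ^(4)=-4; μ^(5)=-11; μ^(6)=-18

((0, 0, 0, 0, 2, 0); (0, 2, 0, 0, 0, 0); (0, 1, 1, 1, 1, 1); (0, 0, 0, 0, 1, 1); (2, 0, 0, 0, 0, 0); (0, 0, 0, 1, 0, 0))


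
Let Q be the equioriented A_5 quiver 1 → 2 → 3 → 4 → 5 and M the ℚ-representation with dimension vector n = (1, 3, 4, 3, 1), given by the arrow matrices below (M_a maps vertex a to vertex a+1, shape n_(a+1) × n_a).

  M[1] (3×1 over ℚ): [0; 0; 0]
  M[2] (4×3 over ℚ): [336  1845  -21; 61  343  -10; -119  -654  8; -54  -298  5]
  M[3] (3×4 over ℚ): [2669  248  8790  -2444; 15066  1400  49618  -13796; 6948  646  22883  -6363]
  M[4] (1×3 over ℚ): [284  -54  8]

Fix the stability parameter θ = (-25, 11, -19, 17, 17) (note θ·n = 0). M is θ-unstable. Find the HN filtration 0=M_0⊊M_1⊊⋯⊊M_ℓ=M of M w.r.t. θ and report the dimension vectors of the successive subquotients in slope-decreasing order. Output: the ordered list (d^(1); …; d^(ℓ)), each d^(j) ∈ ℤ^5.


Interval decomposition of M: I[1,1], I[2,4]^2, I[2,5], I[3,3].
HN type (ℓ=4): μ^(1)=17; μ^(2)=-4; μ^(3)=-19; μ^(4)=-25

((0, 0, 0, 3, 1); (0, 3, 3, 0, 0); (0, 0, 1, 0, 0); (1, 0, 0, 0, 0))


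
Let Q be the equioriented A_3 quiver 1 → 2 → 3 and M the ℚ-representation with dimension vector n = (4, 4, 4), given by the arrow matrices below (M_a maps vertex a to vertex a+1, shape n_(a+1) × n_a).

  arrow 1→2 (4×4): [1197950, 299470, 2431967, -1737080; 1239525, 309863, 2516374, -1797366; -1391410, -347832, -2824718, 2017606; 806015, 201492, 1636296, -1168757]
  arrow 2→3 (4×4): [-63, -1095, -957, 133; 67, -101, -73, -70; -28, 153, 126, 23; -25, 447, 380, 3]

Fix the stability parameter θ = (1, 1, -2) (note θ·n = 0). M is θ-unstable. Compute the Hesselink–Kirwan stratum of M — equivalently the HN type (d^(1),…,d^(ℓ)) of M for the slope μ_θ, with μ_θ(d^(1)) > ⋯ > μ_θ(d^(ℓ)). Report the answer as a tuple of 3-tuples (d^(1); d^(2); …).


Interval decomposition of M: I[1,1], I[1,3]^3, I[2,3].
HN type (ℓ=3): μ^(1)=1; μ^(2)=0; μ^(3)=-1/2

((1, 0, 0); (3, 3, 3); (0, 1, 1))


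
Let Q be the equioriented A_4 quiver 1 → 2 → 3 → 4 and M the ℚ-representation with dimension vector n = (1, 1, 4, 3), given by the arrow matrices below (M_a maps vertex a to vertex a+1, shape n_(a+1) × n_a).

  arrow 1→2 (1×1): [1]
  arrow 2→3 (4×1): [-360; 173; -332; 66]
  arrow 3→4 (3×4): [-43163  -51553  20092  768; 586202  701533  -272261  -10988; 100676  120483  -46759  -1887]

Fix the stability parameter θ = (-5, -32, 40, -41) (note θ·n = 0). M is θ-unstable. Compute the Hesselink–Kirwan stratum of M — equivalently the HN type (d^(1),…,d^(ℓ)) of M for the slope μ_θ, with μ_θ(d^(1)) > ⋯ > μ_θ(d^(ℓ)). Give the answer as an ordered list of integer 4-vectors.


Barcode: M ≅ I[1,4], I[3,3], I[3,4]^2. HN layers by μ_θ (3 steps, strictly decreasing):
  μ^(1)=40; μ^(2)=-1/2; μ^(3)=-37/2

((0, 0, 1, 0); (0, 0, 3, 3); (1, 1, 0, 0))


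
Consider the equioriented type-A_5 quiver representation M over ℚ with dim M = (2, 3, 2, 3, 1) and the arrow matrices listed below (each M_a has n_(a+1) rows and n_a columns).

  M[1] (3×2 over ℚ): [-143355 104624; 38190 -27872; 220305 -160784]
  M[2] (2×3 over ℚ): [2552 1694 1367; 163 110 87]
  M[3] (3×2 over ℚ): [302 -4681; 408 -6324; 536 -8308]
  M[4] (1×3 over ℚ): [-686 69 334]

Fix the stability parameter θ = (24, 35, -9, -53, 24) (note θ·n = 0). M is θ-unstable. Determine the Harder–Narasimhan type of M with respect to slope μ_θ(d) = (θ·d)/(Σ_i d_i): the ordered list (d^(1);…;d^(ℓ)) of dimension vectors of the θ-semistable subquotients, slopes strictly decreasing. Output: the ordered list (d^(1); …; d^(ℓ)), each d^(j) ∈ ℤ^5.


Via rank(M_{q-1}∘⋯∘M_p): M ≅ I[1,1], I[1,3], I[2,2], I[2,5], I[4,4]^2.
μ_θ-semistable layers: μ^(1)=35; μ^(2)=24; μ^(3)=50/3; μ^(4)=-9; μ^(5)=-53

((0, 1, 0, 0, 0); (1, 0, 0, 0, 1); (1, 1, 1, 0, 0); (0, 1, 1, 1, 0); (0, 0, 0, 2, 0))


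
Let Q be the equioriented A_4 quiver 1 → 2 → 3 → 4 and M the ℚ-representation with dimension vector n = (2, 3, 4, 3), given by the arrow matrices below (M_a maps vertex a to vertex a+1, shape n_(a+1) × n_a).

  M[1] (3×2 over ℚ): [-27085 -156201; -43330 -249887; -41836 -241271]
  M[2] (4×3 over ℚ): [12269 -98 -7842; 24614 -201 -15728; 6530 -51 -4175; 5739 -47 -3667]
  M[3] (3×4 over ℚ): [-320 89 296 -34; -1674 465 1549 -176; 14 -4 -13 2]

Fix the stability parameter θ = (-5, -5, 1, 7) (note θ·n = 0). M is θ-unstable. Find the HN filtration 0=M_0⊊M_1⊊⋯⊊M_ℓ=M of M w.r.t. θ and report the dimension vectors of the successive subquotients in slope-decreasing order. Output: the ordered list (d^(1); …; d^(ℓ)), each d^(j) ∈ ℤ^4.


Barcode: M ≅ I[1,3], I[1,4], I[2,4], I[3,4]. HN layers by μ_θ (3 steps, strictly decreasing):
  μ^(1)=7; μ^(2)=1; μ^(3)=-5

((0, 0, 0, 3); (0, 0, 4, 0); (2, 3, 0, 0))


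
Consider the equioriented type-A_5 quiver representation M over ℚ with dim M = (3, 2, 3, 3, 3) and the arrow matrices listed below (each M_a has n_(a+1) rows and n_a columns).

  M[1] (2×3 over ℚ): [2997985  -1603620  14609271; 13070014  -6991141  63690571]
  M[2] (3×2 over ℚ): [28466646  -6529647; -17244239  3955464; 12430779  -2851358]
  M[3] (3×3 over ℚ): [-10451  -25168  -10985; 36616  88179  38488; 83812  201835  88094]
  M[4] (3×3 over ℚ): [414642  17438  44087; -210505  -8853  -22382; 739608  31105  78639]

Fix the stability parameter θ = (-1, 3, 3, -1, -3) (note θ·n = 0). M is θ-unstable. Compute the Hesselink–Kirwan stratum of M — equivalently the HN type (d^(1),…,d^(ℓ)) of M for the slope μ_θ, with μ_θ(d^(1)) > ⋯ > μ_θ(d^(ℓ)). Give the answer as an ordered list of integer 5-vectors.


Interval decomposition of M: I[1,1], I[1,5]^2, I[3,5].
HN type (ℓ=3): μ^(1)=1/2; μ^(2)=-1/3; μ^(3)=-1

((0, 2, 2, 2, 2); (0, 0, 1, 1, 1); (3, 0, 0, 0, 0))


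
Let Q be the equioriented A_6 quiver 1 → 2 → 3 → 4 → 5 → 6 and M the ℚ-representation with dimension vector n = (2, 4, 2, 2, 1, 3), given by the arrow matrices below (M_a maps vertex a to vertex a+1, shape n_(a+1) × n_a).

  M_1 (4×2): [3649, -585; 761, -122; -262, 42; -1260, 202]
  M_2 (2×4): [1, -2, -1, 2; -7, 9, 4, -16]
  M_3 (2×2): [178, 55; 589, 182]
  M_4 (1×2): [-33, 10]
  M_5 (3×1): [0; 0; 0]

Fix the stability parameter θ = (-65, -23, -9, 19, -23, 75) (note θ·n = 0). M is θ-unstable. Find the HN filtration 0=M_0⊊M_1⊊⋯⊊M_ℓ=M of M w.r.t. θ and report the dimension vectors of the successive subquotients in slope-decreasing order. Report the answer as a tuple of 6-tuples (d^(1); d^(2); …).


Barcode: M ≅ I[1,4], I[1,5], I[2,2]^2, I[6,6]^3. HN layers by μ_θ (6 steps, strictly decreasing):
  μ^(1)=75; μ^(2)=19; μ^(3)=-2; μ^(4)=-9; μ^(5)=-23; μ^(6)=-65

((0, 0, 0, 0, 0, 3); (0, 0, 0, 1, 0, 0); (0, 0, 0, 1, 1, 0); (0, 0, 2, 0, 0, 0); (0, 4, 0, 0, 0, 0); (2, 0, 0, 0, 0, 0))


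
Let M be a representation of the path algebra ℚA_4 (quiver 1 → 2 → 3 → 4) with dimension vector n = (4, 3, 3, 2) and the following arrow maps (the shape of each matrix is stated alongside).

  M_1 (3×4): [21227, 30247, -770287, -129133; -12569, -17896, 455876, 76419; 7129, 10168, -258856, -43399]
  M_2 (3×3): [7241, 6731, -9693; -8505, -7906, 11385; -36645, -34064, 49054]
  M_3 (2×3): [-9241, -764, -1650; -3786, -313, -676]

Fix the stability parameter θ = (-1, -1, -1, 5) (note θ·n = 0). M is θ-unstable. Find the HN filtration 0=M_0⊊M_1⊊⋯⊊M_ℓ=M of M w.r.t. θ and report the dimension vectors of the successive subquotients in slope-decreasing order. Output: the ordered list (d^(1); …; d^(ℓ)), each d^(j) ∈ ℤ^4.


Via rank(M_{q-1}∘⋯∘M_p): M ≅ I[1,1], I[1,3], I[1,4]^2.
μ_θ-semistable layers: μ^(1)=5; μ^(2)=-1

((0, 0, 0, 2); (4, 3, 3, 0))


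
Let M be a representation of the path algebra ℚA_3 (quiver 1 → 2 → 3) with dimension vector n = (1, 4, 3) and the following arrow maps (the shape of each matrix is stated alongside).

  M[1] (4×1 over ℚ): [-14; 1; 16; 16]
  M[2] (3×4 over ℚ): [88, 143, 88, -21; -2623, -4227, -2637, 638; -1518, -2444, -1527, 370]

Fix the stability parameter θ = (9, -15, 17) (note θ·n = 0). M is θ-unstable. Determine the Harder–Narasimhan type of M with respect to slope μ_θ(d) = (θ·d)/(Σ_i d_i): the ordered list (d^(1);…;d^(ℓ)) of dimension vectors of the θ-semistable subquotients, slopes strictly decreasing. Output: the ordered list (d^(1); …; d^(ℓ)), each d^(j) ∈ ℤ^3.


Interval decomposition of M: I[1,3], I[2,2], I[2,3]^2.
HN type (ℓ=3): μ^(1)=17; μ^(2)=-3; μ^(3)=-15

((0, 0, 3); (1, 1, 0); (0, 3, 0))


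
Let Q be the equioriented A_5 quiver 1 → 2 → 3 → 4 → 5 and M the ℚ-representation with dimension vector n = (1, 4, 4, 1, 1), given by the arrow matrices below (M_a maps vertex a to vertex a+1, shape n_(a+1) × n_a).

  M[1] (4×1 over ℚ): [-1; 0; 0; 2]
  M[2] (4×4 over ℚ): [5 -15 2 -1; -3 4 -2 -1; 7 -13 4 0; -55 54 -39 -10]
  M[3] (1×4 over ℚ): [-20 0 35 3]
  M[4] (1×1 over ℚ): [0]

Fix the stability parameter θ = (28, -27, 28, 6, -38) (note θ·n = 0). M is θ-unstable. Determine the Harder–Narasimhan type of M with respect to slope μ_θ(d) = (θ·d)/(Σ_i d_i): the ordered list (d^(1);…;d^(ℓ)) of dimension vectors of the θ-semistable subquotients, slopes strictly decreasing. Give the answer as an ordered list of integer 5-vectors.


Barcode: M ≅ I[1,3], I[2,3]^2, I[2,4], I[5,5]. HN layers by μ_θ (5 steps, strictly decreasing):
  μ^(1)=28; μ^(2)=17; μ^(3)=1/2; μ^(4)=-27; μ^(5)=-38

((0, 0, 3, 0, 0); (0, 0, 1, 1, 0); (1, 1, 0, 0, 0); (0, 3, 0, 0, 0); (0, 0, 0, 0, 1))


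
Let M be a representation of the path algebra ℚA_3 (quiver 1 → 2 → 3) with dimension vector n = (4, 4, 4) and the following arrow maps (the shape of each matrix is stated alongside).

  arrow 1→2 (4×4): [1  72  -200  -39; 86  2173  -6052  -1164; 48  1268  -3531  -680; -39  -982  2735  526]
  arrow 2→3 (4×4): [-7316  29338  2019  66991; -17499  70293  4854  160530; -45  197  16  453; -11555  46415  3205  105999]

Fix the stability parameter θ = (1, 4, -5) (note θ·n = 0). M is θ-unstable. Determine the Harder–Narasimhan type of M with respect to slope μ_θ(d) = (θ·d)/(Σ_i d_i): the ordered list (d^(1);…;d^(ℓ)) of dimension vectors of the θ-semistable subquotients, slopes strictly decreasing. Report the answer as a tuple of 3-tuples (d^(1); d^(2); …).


Barcode: M ≅ I[1,2], I[1,3]^3, I[3,3]. HN layers by μ_θ (4 steps, strictly decreasing):
  μ^(1)=4; μ^(2)=1; μ^(3)=0; μ^(4)=-5

((0, 1, 0); (1, 0, 0); (3, 3, 3); (0, 0, 1))


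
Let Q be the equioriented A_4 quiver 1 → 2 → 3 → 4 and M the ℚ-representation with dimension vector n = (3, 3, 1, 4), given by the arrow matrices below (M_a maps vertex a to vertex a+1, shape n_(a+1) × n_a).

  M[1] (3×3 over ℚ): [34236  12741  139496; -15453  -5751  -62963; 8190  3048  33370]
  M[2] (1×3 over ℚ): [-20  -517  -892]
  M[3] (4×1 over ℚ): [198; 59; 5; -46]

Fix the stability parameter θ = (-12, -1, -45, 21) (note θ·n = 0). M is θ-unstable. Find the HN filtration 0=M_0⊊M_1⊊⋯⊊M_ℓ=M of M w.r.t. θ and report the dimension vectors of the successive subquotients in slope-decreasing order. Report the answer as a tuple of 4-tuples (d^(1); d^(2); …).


Barcode: M ≅ I[1,1], I[1,2], I[1,4], I[2,2], I[4,4]^3. HN layers by μ_θ (4 steps, strictly decreasing):
  μ^(1)=21; μ^(2)=-1; μ^(3)=-12; μ^(4)=-58/3

((0, 0, 0, 4); (0, 2, 0, 0); (2, 0, 0, 0); (1, 1, 1, 0))


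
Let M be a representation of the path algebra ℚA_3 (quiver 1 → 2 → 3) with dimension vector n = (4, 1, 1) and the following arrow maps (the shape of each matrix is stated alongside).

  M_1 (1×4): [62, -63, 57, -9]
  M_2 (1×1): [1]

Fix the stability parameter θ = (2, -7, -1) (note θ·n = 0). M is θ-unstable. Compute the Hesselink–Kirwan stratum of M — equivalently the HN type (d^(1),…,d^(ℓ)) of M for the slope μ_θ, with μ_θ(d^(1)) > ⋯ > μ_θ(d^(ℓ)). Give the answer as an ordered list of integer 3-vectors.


Barcode: M ≅ I[1,1]^3, I[1,3]. HN layers by μ_θ (3 steps, strictly decreasing):
  μ^(1)=2; μ^(2)=-1; μ^(3)=-5/2

((3, 0, 0); (0, 0, 1); (1, 1, 0))


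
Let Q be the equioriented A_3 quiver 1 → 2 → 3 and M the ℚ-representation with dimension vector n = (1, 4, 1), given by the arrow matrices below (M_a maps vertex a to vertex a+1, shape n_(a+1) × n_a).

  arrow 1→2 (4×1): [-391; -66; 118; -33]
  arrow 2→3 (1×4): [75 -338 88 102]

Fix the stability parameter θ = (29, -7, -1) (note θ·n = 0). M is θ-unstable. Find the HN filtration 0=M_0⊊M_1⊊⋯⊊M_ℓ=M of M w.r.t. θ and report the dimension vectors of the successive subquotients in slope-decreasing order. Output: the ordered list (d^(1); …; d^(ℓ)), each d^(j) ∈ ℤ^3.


Via rank(M_{q-1}∘⋯∘M_p): M ≅ I[1,3], I[2,2]^3.
μ_θ-semistable layers: μ^(1)=7; μ^(2)=-7

((1, 1, 1); (0, 3, 0))


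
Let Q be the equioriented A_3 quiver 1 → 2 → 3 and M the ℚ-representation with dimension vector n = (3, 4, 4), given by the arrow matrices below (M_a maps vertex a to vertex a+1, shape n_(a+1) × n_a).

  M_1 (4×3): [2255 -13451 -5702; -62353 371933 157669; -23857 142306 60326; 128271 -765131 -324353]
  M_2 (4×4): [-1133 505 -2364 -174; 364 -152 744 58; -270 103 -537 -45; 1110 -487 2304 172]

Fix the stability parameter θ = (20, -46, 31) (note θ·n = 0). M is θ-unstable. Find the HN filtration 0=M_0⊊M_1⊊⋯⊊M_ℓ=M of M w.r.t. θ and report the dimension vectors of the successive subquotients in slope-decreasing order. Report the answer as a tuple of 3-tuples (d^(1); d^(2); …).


Via rank(M_{q-1}∘⋯∘M_p): M ≅ I[1,3]^3, I[2,3].
μ_θ-semistable layers: μ^(1)=31; μ^(2)=-13; μ^(3)=-46

((0, 0, 4); (3, 3, 0); (0, 1, 0))


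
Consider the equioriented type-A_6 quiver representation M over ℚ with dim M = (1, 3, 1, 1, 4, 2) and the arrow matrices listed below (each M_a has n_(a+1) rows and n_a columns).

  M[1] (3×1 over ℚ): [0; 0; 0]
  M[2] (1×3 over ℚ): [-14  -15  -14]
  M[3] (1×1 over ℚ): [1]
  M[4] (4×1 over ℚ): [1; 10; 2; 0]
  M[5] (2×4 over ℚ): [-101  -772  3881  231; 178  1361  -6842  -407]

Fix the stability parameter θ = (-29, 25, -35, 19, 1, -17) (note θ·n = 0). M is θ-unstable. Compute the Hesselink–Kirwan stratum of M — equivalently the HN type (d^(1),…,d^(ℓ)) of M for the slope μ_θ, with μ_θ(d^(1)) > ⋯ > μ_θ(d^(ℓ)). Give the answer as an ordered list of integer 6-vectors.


Interval decomposition of M: I[1,1], I[2,2]^2, I[2,6], I[5,5]^2, I[5,6].
HN type (ℓ=5): μ^(1)=25; μ^(2)=1; μ^(3)=-5; μ^(4)=-8; μ^(5)=-29

((0, 2, 0, 0, 0, 0); (0, 0, 0, 1, 3, 1); (0, 1, 1, 0, 0, 0); (0, 0, 0, 0, 1, 1); (1, 0, 0, 0, 0, 0))
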